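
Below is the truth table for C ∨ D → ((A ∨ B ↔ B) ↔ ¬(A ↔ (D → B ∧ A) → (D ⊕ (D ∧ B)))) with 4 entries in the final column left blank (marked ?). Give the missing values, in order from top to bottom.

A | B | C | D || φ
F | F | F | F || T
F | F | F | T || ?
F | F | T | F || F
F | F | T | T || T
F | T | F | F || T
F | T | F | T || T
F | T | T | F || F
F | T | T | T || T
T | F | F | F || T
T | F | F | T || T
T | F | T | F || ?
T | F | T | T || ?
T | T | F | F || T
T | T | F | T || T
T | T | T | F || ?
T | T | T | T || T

T, F, T, T

Row A=F, B=F, C=F, D=T: (C ∨ D) = T, ((A ∨ B ↔ B) ↔ ¬(A ↔ (D → B ∧ A) → (D ⊕ (D ∧ B)))) = T, so the formula = T.
Row A=T, B=F, C=T, D=F: (C ∨ D) = T, ((A ∨ B ↔ B) ↔ ¬(A ↔ (D → B ∧ A) → (D ⊕ (D ∧ B)))) = F, so the formula = F.
Row A=T, B=F, C=T, D=T: (C ∨ D) = T, ((A ∨ B ↔ B) ↔ ¬(A ↔ (D → B ∧ A) → (D ⊕ (D ∧ B)))) = T, so the formula = T.
Row A=T, B=T, C=T, D=F: (C ∨ D) = T, ((A ∨ B ↔ B) ↔ ¬(A ↔ (D → B ∧ A) → (D ⊕ (D ∧ B)))) = T, so the formula = T.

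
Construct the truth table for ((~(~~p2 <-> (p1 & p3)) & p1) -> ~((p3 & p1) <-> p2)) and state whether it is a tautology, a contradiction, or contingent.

tautology

p1 | p2 | p3 || ~p2 | ~~p2 | (p1 & p3) | (~~p2 <-> (p1 & p3)) | ~(~~p2 <-> (p1 & p3)) | (~(~~p2 <-> (p1 & p3)) & p1) | (p3 & p1) | ((p3 & p1) <-> p2) | ~((p3 & p1) <-> p2) | φ
1  | 1  | 1  ||  0  |  1   |     1     |          1           |           0           |              0               |     1     |         1          |          0          | 1
1  | 1  | 0  ||  0  |  1   |     0     |          0           |           1           |              1               |     0     |         0          |          1          | 1
1  | 0  | 1  ||  1  |  0   |     1     |          0           |           1           |              1               |     1     |         0          |          1          | 1
1  | 0  | 0  ||  1  |  0   |     0     |          1           |           0           |              0               |     0     |         1          |          0          | 1
0  | 1  | 1  ||  0  |  1   |     0     |          0           |           1           |              0               |     0     |         0          |          1          | 1
0  | 1  | 0  ||  0  |  1   |     0     |          0           |           1           |              0               |     0     |         0          |          1          | 1
0  | 0  | 1  ||  1  |  0   |     0     |          1           |           0           |              0               |     0     |         1          |          0          | 1
0  | 0  | 0  ||  1  |  0   |     0     |          1           |           0           |              0               |     0     |         1          |          0          | 1
Every row is 1, so the formula is a tautology.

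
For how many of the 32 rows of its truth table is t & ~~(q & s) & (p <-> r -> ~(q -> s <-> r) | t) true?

2

  p   |   q   |   r   |   s   |   t   ||   φ  
 True |  True |  True |  True |  True ||  True
 True |  True |  True |  True | False || False
 True |  True |  True | False |  True || False
 True |  True |  True | False | False || False
 True |  True | False |  True |  True ||  True
 True |  True | False |  True | False || False
 True |  True | False | False |  True || False
 True |  True | False | False | False || False
 True | False |  True |  True |  True || False
 True | False |  True |  True | False || False
 True | False |  True | False |  True || False
 True | False |  True | False | False || False
 True | False | False |  True |  True || False
 True | False | False |  True | False || False
 True | False | False | False |  True || False
 True | False | False | False | False || False
False |  True |  True |  True |  True || False
False |  True |  True |  True | False || False
False |  True |  True | False |  True || False
False |  True |  True | False | False || False
False |  True | False |  True |  True || False
False |  True | False |  True | False || False
False |  True | False | False |  True || False
False |  True | False | False | False || False
False | False |  True |  True |  True || False
False | False |  True |  True | False || False
False | False |  True | False |  True || False
False | False |  True | False | False || False
False | False | False |  True |  True || False
False | False | False |  True | False || False
False | False | False | False |  True || False
False | False | False | False | False || False
The formula is true on 2 of the 32 rows.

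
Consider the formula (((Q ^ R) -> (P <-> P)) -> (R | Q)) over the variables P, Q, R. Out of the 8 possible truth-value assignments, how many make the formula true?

P | Q | R || φ
T | T | T || T
T | T | F || T
T | F | T || T
T | F | F || F
F | T | T || T
F | T | F || T
F | F | T || T
F | F | F || F
The formula is true on 6 of the 8 rows.

6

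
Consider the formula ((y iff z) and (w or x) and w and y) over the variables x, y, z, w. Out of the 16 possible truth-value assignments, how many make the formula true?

x | y | z | w | (y iff z) | (w or x) | φ
- | - | - | - | --------- | -------- | -
0 | 0 | 0 | 0 |     1     |    0     | 0
0 | 0 | 0 | 1 |     1     |    1     | 0
0 | 0 | 1 | 0 |     0     |    0     | 0
0 | 0 | 1 | 1 |     0     |    1     | 0
0 | 1 | 0 | 0 |     0     |    0     | 0
0 | 1 | 0 | 1 |     0     |    1     | 0
0 | 1 | 1 | 0 |     1     |    0     | 0
0 | 1 | 1 | 1 |     1     |    1     | 1
1 | 0 | 0 | 0 |     1     |    1     | 0
1 | 0 | 0 | 1 |     1     |    1     | 0
1 | 0 | 1 | 0 |     0     |    1     | 0
1 | 0 | 1 | 1 |     0     |    1     | 0
1 | 1 | 0 | 0 |     0     |    1     | 0
1 | 1 | 0 | 1 |     0     |    1     | 0
1 | 1 | 1 | 0 |     1     |    1     | 0
1 | 1 | 1 | 1 |     1     |    1     | 1
The formula is true on 2 of the 16 rows.

2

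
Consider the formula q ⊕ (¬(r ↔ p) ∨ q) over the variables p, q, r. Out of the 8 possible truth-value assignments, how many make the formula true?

p | q | r | (q ⊕ (¬(r ↔ p) ∨ q))
- | - | - | --------------------
T | T | T |          F          
T | T | F |          F          
T | F | T |          F          
T | F | F |          T          
F | T | T |          F          
F | T | F |          F          
F | F | T |          T          
F | F | F |          F          
The formula is true on 2 of the 8 rows.

2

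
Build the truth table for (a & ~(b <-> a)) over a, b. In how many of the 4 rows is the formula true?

a | b || (a & ~(b <-> a))
T | T ||        F        
T | F ||        T        
F | T ||        F        
F | F ||        F        
The formula is true on 1 of the 4 rows.

1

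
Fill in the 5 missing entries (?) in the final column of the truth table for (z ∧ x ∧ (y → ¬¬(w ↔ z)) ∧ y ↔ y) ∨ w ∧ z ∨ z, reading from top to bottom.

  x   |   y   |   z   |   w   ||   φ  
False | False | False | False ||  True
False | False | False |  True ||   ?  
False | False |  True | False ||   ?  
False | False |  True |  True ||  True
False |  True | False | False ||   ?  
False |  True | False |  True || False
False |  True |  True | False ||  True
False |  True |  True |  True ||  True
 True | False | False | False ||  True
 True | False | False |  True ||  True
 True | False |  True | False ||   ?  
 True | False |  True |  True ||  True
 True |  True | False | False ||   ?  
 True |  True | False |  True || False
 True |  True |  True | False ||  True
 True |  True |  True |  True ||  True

Row x=False, y=False, z=False, w=True: (z ∧ x ∧ (y → ¬¬(w ↔ z)) ∧ y ↔ y) = True, (w ∧ z) = False, so the formula = True.
Row x=False, y=False, z=True, w=False: (z ∧ x ∧ (y → ¬¬(w ↔ z)) ∧ y ↔ y) = True, (w ∧ z) = False, so the formula = True.
Row x=False, y=True, z=False, w=False: (z ∧ x ∧ (y → ¬¬(w ↔ z)) ∧ y ↔ y) = False, (w ∧ z) = False, so the formula = False.
Row x=True, y=False, z=True, w=False: (z ∧ x ∧ (y → ¬¬(w ↔ z)) ∧ y ↔ y) = True, (w ∧ z) = False, so the formula = True.
Row x=True, y=True, z=False, w=False: (z ∧ x ∧ (y → ¬¬(w ↔ z)) ∧ y ↔ y) = False, (w ∧ z) = False, so the formula = False.

True, True, False, True, False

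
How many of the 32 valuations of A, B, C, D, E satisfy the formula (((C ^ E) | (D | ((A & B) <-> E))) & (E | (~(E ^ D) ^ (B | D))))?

A | B | C | D | E | φ
- | - | - | - | - | -
T | T | T | T | T | T
T | T | T | T | F | T
T | T | T | F | T | T
T | T | T | F | F | F
T | T | F | T | T | T
T | T | F | T | F | T
T | T | F | F | T | T
T | T | F | F | F | F
T | F | T | T | T | T
T | F | T | T | F | T
T | F | T | F | T | F
T | F | T | F | F | T
T | F | F | T | T | T
T | F | F | T | F | T
T | F | F | F | T | T
T | F | F | F | F | T
F | T | T | T | T | T
F | T | T | T | F | T
F | T | T | F | T | F
F | T | T | F | F | F
F | T | F | T | T | T
F | T | F | T | F | T
F | T | F | F | T | T
F | T | F | F | F | F
F | F | T | T | T | T
F | F | T | T | F | T
F | F | T | F | T | F
F | F | T | F | F | T
F | F | F | T | T | T
F | F | F | T | F | T
F | F | F | F | T | T
F | F | F | F | F | T
The formula is true on 25 of the 32 rows.

25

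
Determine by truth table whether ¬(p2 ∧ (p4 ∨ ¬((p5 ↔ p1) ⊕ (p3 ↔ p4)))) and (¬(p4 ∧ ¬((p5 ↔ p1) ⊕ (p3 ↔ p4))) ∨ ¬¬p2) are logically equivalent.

p1 | p2 | p3 | p4 | p5 || φ | ψ
0  | 0  | 0  | 0  | 0  || 1 | 1
0  | 0  | 0  | 0  | 1  || 1 | 1
0  | 0  | 0  | 1  | 0  || 1 | 1
0  | 0  | 0  | 1  | 1  || 1 | 0
0  | 0  | 1  | 0  | 0  || 1 | 1
0  | 0  | 1  | 0  | 1  || 1 | 1
0  | 0  | 1  | 1  | 0  || 1 | 0
0  | 0  | 1  | 1  | 1  || 1 | 1
0  | 1  | 0  | 0  | 0  || 0 | 1
0  | 1  | 0  | 0  | 1  || 1 | 1
0  | 1  | 0  | 1  | 0  || 0 | 1
0  | 1  | 0  | 1  | 1  || 0 | 1
0  | 1  | 1  | 0  | 0  || 1 | 1
0  | 1  | 1  | 0  | 1  || 0 | 1
0  | 1  | 1  | 1  | 0  || 0 | 1
0  | 1  | 1  | 1  | 1  || 0 | 1
1  | 0  | 0  | 0  | 0  || 1 | 1
1  | 0  | 0  | 0  | 1  || 1 | 1
1  | 0  | 0  | 1  | 0  || 1 | 0
1  | 0  | 0  | 1  | 1  || 1 | 1
1  | 0  | 1  | 0  | 0  || 1 | 1
1  | 0  | 1  | 0  | 1  || 1 | 1
1  | 0  | 1  | 1  | 0  || 1 | 1
1  | 0  | 1  | 1  | 1  || 1 | 0
1  | 1  | 0  | 0  | 0  || 1 | 1
1  | 1  | 0  | 0  | 1  || 0 | 1
1  | 1  | 0  | 1  | 0  || 0 | 1
1  | 1  | 0  | 1  | 1  || 0 | 1
1  | 1  | 1  | 0  | 0  || 0 | 1
1  | 1  | 1  | 0  | 1  || 1 | 1
1  | 1  | 1  | 1  | 0  || 0 | 1
1  | 1  | 1  | 1  | 1  || 0 | 1
The columns differ at p1=0, p2=0, p3=0, p4=1, p5=1 (φ=1, ψ=0), so they are not equivalent.

not equivalent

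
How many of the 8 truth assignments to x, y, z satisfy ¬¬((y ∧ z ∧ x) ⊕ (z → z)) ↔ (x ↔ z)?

3

x  y  z  |  φ
F  F  F  |  T
F  F  T  |  F
F  T  F  |  T
F  T  T  |  F
T  F  F  |  F
T  F  T  |  T
T  T  F  |  F
T  T  T  |  F
The formula is true on 3 of the 8 rows.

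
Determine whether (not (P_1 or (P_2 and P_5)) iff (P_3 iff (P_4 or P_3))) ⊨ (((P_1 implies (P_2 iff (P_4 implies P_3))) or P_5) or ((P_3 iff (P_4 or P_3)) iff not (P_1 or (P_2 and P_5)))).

 P_1    P_2    P_3    P_4    P_5   |    φ      ψ  
False  False  False  False  False  |   True   True
False  False  False  False   True  |   True   True
False  False  False   True  False  |  False   True
False  False  False   True   True  |  False   True
False  False   True  False  False  |   True   True
False  False   True  False   True  |   True   True
False  False   True   True  False  |   True   True
False  False   True   True   True  |   True   True
False   True  False  False  False  |   True   True
False   True  False  False   True  |  False   True
False   True  False   True  False  |  False   True
False   True  False   True   True  |   True   True
False   True   True  False  False  |   True   True
False   True   True  False   True  |  False   True
False   True   True   True  False  |   True   True
False   True   True   True   True  |  False   True
 True  False  False  False  False  |  False  False
 True  False  False  False   True  |  False   True
 True  False  False   True  False  |   True   True
 True  False  False   True   True  |   True   True
 True  False   True  False  False  |  False  False
 True  False   True  False   True  |  False   True
 True  False   True   True  False  |  False  False
 True  False   True   True   True  |  False   True
 True   True  False  False  False  |  False   True
 True   True  False  False   True  |  False   True
 True   True  False   True  False  |   True   True
 True   True  False   True   True  |   True   True
 True   True   True  False  False  |  False   True
 True   True   True  False   True  |  False   True
 True   True   True   True  False  |  False   True
 True   True   True   True   True  |  False   True
In every row where φ is true, ψ is also true, so φ ⊨ ψ.

yes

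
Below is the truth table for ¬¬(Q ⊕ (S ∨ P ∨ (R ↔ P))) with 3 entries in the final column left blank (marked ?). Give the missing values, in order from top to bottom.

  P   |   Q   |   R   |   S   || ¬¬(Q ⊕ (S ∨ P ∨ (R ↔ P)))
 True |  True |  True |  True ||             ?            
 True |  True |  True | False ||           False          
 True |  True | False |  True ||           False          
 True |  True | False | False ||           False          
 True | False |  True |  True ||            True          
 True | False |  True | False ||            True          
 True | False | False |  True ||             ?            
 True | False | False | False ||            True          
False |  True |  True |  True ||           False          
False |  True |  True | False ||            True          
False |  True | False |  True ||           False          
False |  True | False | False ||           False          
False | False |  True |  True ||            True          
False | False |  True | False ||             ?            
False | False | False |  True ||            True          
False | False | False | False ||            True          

Row P=True, Q=True, R=True, S=True: (Q ⊕ (S ∨ P ∨ (R ↔ P))) = False, ¬(Q ⊕ (S ∨ P ∨ (R ↔ P))) = True, so ¬¬(Q ⊕ (S ∨ P ∨ (R ↔ P))) = False.
Row P=True, Q=False, R=False, S=True: (Q ⊕ (S ∨ P ∨ (R ↔ P))) = True, ¬(Q ⊕ (S ∨ P ∨ (R ↔ P))) = False, so ¬¬(Q ⊕ (S ∨ P ∨ (R ↔ P))) = True.
Row P=False, Q=False, R=True, S=False: (Q ⊕ (S ∨ P ∨ (R ↔ P))) = False, ¬(Q ⊕ (S ∨ P ∨ (R ↔ P))) = True, so ¬¬(Q ⊕ (S ∨ P ∨ (R ↔ P))) = False.

False, True, False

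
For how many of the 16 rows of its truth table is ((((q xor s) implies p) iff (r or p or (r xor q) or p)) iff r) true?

p | q | r | s | (q xor s) | ((q xor s) implies p) | (r xor q) | (r or p or (r xor q) or p) | φ
- | - | - | - | --------- | --------------------- | --------- | -------------------------- | -
F | F | F | F |     F     |           T           |     F     |             F              | T
F | F | F | T |     T     |           F           |     F     |             F              | F
F | F | T | F |     F     |           T           |     T     |             T              | T
F | F | T | T |     T     |           F           |     T     |             T              | F
F | T | F | F |     T     |           F           |     T     |             T              | T
F | T | F | T |     F     |           T           |     T     |             T              | F
F | T | T | F |     T     |           F           |     F     |             T              | F
F | T | T | T |     F     |           T           |     F     |             T              | T
T | F | F | F |     F     |           T           |     F     |             T              | F
T | F | F | T |     T     |           T           |     F     |             T              | F
T | F | T | F |     F     |           T           |     T     |             T              | T
T | F | T | T |     T     |           T           |     T     |             T              | T
T | T | F | F |     T     |           T           |     T     |             T              | F
T | T | F | T |     F     |           T           |     T     |             T              | F
T | T | T | F |     T     |           T           |     F     |             T              | T
T | T | T | T |     F     |           T           |     F     |             T              | T
The formula is true on 8 of the 16 rows.

8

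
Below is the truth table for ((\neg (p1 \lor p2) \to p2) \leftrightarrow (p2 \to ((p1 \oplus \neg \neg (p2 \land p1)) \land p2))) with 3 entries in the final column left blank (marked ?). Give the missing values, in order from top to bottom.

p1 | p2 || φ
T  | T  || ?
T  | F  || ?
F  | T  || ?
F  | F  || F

F, T, F

Row p1=T, p2=T: (\neg (p1 \lor p2) \to p2) = T, (p2 \to ((p1 \oplus \neg \neg (p2 \land p1)) \land p2)) = F, so the formula = F.
Row p1=T, p2=F: (\neg (p1 \lor p2) \to p2) = T, (p2 \to ((p1 \oplus \neg \neg (p2 \land p1)) \land p2)) = T, so the formula = T.
Row p1=F, p2=T: (\neg (p1 \lor p2) \to p2) = T, (p2 \to ((p1 \oplus \neg \neg (p2 \land p1)) \land p2)) = F, so the formula = F.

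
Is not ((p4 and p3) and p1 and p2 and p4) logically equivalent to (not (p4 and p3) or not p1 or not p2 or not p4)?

p1 | p2 | p3 | p4 | φ | ψ
-- | -- | -- | -- | - | -
T  | T  | T  | T  | F | F
T  | T  | T  | F  | T | T
T  | T  | F  | T  | T | T
T  | T  | F  | F  | T | T
T  | F  | T  | T  | T | T
T  | F  | T  | F  | T | T
T  | F  | F  | T  | T | T
T  | F  | F  | F  | T | T
F  | T  | T  | T  | T | T
F  | T  | T  | F  | T | T
F  | T  | F  | T  | T | T
F  | T  | F  | F  | T | T
F  | F  | T  | T  | T | T
F  | F  | T  | F  | T | T
F  | F  | F  | T  | T | T
F  | F  | F  | F  | T | T
The columns for φ and ψ agree on every row, so they are logically equivalent.

equivalent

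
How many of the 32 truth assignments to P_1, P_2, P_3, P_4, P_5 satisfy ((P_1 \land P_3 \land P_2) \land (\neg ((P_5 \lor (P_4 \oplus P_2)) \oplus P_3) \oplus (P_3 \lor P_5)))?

P_1  P_2  P_3  P_4  P_5  |  φ
 T    T    T    T    T   |  F
 T    T    T    T    F   |  T
 T    T    T    F    T   |  F
 T    T    T    F    F   |  F
 T    T    F    T    T   |  F
 T    T    F    T    F   |  F
 T    T    F    F    T   |  F
 T    T    F    F    F   |  F
 T    F    T    T    T   |  F
 T    F    T    T    F   |  F
 T    F    T    F    T   |  F
 T    F    T    F    F   |  F
 T    F    F    T    T   |  F
 T    F    F    T    F   |  F
 T    F    F    F    T   |  F
 T    F    F    F    F   |  F
 F    T    T    T    T   |  F
 F    T    T    T    F   |  F
 F    T    T    F    T   |  F
 F    T    T    F    F   |  F
 F    T    F    T    T   |  F
 F    T    F    T    F   |  F
 F    T    F    F    T   |  F
 F    T    F    F    F   |  F
 F    F    T    T    T   |  F
 F    F    T    T    F   |  F
 F    F    T    F    T   |  F
 F    F    T    F    F   |  F
 F    F    F    T    T   |  F
 F    F    F    T    F   |  F
 F    F    F    F    T   |  F
 F    F    F    F    F   |  F
The formula is true on 1 of the 32 rows.

1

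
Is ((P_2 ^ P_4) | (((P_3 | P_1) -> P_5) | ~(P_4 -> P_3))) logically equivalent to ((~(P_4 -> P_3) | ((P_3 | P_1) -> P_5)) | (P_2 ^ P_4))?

equivalent

P_1  P_2  P_3  P_4  P_5  |  φ  ψ
 1    1    1    1    1   |  1  1
 1    1    1    1    0   |  0  0
 1    1    1    0    1   |  1  1
 1    1    1    0    0   |  1  1
 1    1    0    1    1   |  1  1
 1    1    0    1    0   |  1  1
 1    1    0    0    1   |  1  1
 1    1    0    0    0   |  1  1
 1    0    1    1    1   |  1  1
 1    0    1    1    0   |  1  1
 1    0    1    0    1   |  1  1
 1    0    1    0    0   |  0  0
 1    0    0    1    1   |  1  1
 1    0    0    1    0   |  1  1
 1    0    0    0    1   |  1  1
 1    0    0    0    0   |  0  0
 0    1    1    1    1   |  1  1
 0    1    1    1    0   |  0  0
 0    1    1    0    1   |  1  1
 0    1    1    0    0   |  1  1
 0    1    0    1    1   |  1  1
 0    1    0    1    0   |  1  1
 0    1    0    0    1   |  1  1
 0    1    0    0    0   |  1  1
 0    0    1    1    1   |  1  1
 0    0    1    1    0   |  1  1
 0    0    1    0    1   |  1  1
 0    0    1    0    0   |  0  0
 0    0    0    1    1   |  1  1
 0    0    0    1    0   |  1  1
 0    0    0    0    1   |  1  1
 0    0    0    0    0   |  1  1
The columns for φ and ψ agree on every row, so they are logically equivalent.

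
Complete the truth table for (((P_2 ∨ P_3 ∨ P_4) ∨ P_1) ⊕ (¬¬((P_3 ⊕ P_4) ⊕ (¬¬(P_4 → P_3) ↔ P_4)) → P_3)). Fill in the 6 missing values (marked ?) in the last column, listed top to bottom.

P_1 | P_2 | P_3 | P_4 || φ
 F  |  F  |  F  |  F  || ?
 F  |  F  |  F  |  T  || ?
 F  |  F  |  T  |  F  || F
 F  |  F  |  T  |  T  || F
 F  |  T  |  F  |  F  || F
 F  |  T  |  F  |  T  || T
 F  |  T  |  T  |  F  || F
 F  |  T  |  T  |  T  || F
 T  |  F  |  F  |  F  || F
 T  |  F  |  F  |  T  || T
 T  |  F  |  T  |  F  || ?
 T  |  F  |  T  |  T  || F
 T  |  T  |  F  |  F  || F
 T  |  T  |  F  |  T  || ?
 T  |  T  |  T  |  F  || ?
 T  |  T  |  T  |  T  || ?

Row P_1=F, P_2=F, P_3=F, P_4=F: ((P_2 ∨ P_3 ∨ P_4) ∨ P_1) = F, (¬¬((P_3 ⊕ P_4) ⊕ (¬¬(P_4 → P_3) ↔ P_4)) → P_3) = T, so the formula = T.
Row P_1=F, P_2=F, P_3=F, P_4=T: ((P_2 ∨ P_3 ∨ P_4) ∨ P_1) = T, (¬¬((P_3 ⊕ P_4) ⊕ (¬¬(P_4 → P_3) ↔ P_4)) → P_3) = F, so the formula = T.
Row P_1=T, P_2=F, P_3=T, P_4=F: ((P_2 ∨ P_3 ∨ P_4) ∨ P_1) = T, (¬¬((P_3 ⊕ P_4) ⊕ (¬¬(P_4 → P_3) ↔ P_4)) → P_3) = T, so the formula = F.
Row P_1=T, P_2=T, P_3=F, P_4=T: ((P_2 ∨ P_3 ∨ P_4) ∨ P_1) = T, (¬¬((P_3 ⊕ P_4) ⊕ (¬¬(P_4 → P_3) ↔ P_4)) → P_3) = F, so the formula = T.
Row P_1=T, P_2=T, P_3=T, P_4=F: ((P_2 ∨ P_3 ∨ P_4) ∨ P_1) = T, (¬¬((P_3 ⊕ P_4) ⊕ (¬¬(P_4 → P_3) ↔ P_4)) → P_3) = T, so the formula = F.
Row P_1=T, P_2=T, P_3=T, P_4=T: ((P_2 ∨ P_3 ∨ P_4) ∨ P_1) = T, (¬¬((P_3 ⊕ P_4) ⊕ (¬¬(P_4 → P_3) ↔ P_4)) → P_3) = T, so the formula = F.

T, T, F, T, F, F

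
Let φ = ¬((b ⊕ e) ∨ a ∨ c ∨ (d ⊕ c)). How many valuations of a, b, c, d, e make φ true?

2

  a      b      c      d      e    |  ¬(((b ⊕ e) ∨ (a ∨ c)) ∨ (d ⊕ c))
 True   True   True   True   True  |               False              
 True   True   True   True  False  |               False              
 True   True   True  False   True  |               False              
 True   True   True  False  False  |               False              
 True   True  False   True   True  |               False              
 True   True  False   True  False  |               False              
 True   True  False  False   True  |               False              
 True   True  False  False  False  |               False              
 True  False   True   True   True  |               False              
 True  False   True   True  False  |               False              
 True  False   True  False   True  |               False              
 True  False   True  False  False  |               False              
 True  False  False   True   True  |               False              
 True  False  False   True  False  |               False              
 True  False  False  False   True  |               False              
 True  False  False  False  False  |               False              
False   True   True   True   True  |               False              
False   True   True   True  False  |               False              
False   True   True  False   True  |               False              
False   True   True  False  False  |               False              
False   True  False   True   True  |               False              
False   True  False   True  False  |               False              
False   True  False  False   True  |                True              
False   True  False  False  False  |               False              
False  False   True   True   True  |               False              
False  False   True   True  False  |               False              
False  False   True  False   True  |               False              
False  False   True  False  False  |               False              
False  False  False   True   True  |               False              
False  False  False   True  False  |               False              
False  False  False  False   True  |               False              
False  False  False  False  False  |                True              
The formula is true on 2 of the 32 rows.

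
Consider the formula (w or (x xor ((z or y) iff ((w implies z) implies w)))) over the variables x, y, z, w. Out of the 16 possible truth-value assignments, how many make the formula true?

12

  x      y      z      w    |  (z or y)  (w implies z)  ((w implies z) implies w)    φ  
False  False  False  False  |   False         True                False             True
False  False  False   True  |   False        False                 True             True
False  False   True  False  |    True         True                False            False
False  False   True   True  |    True         True                 True             True
False   True  False  False  |    True         True                False            False
False   True  False   True  |    True        False                 True             True
False   True   True  False  |    True         True                False            False
False   True   True   True  |    True         True                 True             True
 True  False  False  False  |   False         True                False            False
 True  False  False   True  |   False        False                 True             True
 True  False   True  False  |    True         True                False             True
 True  False   True   True  |    True         True                 True             True
 True   True  False  False  |    True         True                False             True
 True   True  False   True  |    True        False                 True             True
 True   True   True  False  |    True         True                False             True
 True   True   True   True  |    True         True                 True             True
The formula is true on 12 of the 16 rows.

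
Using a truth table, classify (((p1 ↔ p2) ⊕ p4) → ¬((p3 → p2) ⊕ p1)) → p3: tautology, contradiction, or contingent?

contingent

p1 | p2 | p3 | p4 | (p1 ↔ p2) | ((p1 ↔ p2) ⊕ p4) | (p3 → p2) | ((p3 → p2) ⊕ p1) | ¬((p3 → p2) ⊕ p1) | φ
-- | -- | -- | -- | --------- | ---------------- | --------- | ---------------- | ----------------- | -
0  | 0  | 0  | 0  |     1     |        1         |     1     |        1         |         0         | 1
0  | 0  | 0  | 1  |     1     |        0         |     1     |        1         |         0         | 0
0  | 0  | 1  | 0  |     1     |        1         |     0     |        0         |         1         | 1
0  | 0  | 1  | 1  |     1     |        0         |     0     |        0         |         1         | 1
0  | 1  | 0  | 0  |     0     |        0         |     1     |        1         |         0         | 0
0  | 1  | 0  | 1  |     0     |        1         |     1     |        1         |         0         | 1
0  | 1  | 1  | 0  |     0     |        0         |     1     |        1         |         0         | 1
0  | 1  | 1  | 1  |     0     |        1         |     1     |        1         |         0         | 1
1  | 0  | 0  | 0  |     0     |        0         |     1     |        0         |         1         | 0
1  | 0  | 0  | 1  |     0     |        1         |     1     |        0         |         1         | 0
1  | 0  | 1  | 0  |     0     |        0         |     0     |        1         |         0         | 1
1  | 0  | 1  | 1  |     0     |        1         |     0     |        1         |         0         | 1
1  | 1  | 0  | 0  |     1     |        1         |     1     |        0         |         1         | 0
1  | 1  | 0  | 1  |     1     |        0         |     1     |        0         |         1         | 0
1  | 1  | 1  | 0  |     1     |        1         |     1     |        0         |         1         | 1
1  | 1  | 1  | 1  |     1     |        0         |     1     |        0         |         1         | 1
10 of 16 rows are 1, so the formula is contingent.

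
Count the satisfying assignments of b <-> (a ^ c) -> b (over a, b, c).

6

a | b | c || (b <-> ((a ^ c) -> b))
T | T | T ||           T           
T | T | F ||           T           
T | F | T ||           F           
T | F | F ||           T           
F | T | T ||           T           
F | T | F ||           T           
F | F | T ||           T           
F | F | F ||           F           
The formula is true on 6 of the 8 rows.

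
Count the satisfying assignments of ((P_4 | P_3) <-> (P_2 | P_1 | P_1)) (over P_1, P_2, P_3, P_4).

P_1  P_2  P_3  P_4     (P_4 | P_3)  (P_2 | P_1 | P_1)  φ
 0    0    0    0           0               0          1
 0    0    0    1           1               0          0
 0    0    1    0           1               0          0
 0    0    1    1           1               0          0
 0    1    0    0           0               1          0
 0    1    0    1           1               1          1
 0    1    1    0           1               1          1
 0    1    1    1           1               1          1
 1    0    0    0           0               1          0
 1    0    0    1           1               1          1
 1    0    1    0           1               1          1
 1    0    1    1           1               1          1
 1    1    0    0           0               1          0
 1    1    0    1           1               1          1
 1    1    1    0           1               1          1
 1    1    1    1           1               1          1
The formula is true on 10 of the 16 rows.

10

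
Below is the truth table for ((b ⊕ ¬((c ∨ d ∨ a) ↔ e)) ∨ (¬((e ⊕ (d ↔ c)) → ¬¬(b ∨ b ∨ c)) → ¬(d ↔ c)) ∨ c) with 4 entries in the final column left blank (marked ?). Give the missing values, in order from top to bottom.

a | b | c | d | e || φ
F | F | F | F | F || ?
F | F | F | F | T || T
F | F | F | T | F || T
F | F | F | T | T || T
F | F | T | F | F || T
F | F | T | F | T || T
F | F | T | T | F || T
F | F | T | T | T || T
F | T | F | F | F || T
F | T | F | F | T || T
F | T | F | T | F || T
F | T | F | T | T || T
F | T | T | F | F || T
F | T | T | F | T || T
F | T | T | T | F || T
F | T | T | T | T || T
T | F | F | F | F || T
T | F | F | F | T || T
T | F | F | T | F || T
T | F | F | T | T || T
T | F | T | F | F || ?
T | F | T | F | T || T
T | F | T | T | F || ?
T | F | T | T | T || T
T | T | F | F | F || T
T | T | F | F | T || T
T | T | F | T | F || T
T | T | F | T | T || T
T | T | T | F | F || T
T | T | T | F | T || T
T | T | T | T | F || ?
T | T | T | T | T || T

Row a=F, b=F, c=F, d=F, e=F: (b ⊕ ¬((c ∨ d ∨ a) ↔ e)) = F, (¬((e ⊕ (d ↔ c)) → ¬¬(b ∨ b ∨ c)) → ¬(d ↔ c)) = F, so the formula = F.
Row a=T, b=F, c=T, d=F, e=F: (b ⊕ ¬((c ∨ d ∨ a) ↔ e)) = T, (¬((e ⊕ (d ↔ c)) → ¬¬(b ∨ b ∨ c)) → ¬(d ↔ c)) = T, so the formula = T.
Row a=T, b=F, c=T, d=T, e=F: (b ⊕ ¬((c ∨ d ∨ a) ↔ e)) = T, (¬((e ⊕ (d ↔ c)) → ¬¬(b ∨ b ∨ c)) → ¬(d ↔ c)) = T, so the formula = T.
Row a=T, b=T, c=T, d=T, e=F: (b ⊕ ¬((c ∨ d ∨ a) ↔ e)) = F, (¬((e ⊕ (d ↔ c)) → ¬¬(b ∨ b ∨ c)) → ¬(d ↔ c)) = T, so the formula = T.

F, T, T, T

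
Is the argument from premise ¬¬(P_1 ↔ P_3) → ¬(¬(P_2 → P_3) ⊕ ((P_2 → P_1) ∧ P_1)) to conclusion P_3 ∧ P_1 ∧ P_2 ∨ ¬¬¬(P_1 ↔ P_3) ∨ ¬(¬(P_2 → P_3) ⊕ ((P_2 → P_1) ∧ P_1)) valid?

yes

P_1 | P_2 | P_3 || φ | ψ
 1  |  1  |  1  || 0 | 1
 1  |  1  |  0  || 1 | 1
 1  |  0  |  1  || 0 | 0
 1  |  0  |  0  || 1 | 1
 0  |  1  |  1  || 1 | 1
 0  |  1  |  0  || 0 | 0
 0  |  0  |  1  || 1 | 1
 0  |  0  |  0  || 1 | 1
In every row where φ is true, ψ is also true, so φ ⊨ ψ.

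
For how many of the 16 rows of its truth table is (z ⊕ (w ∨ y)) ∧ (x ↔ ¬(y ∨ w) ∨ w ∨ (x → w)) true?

x | y | z | w | (w ∨ y) | (z ⊕ (w ∨ y)) | (y ∨ w) | ¬(y ∨ w) | (¬(y ∨ w) ∨ w) | (x → w) | ((¬(y ∨ w) ∨ w) ∨ (x → w)) | φ
- | - | - | - | ------- | ------------- | ------- | -------- | -------------- | ------- | -------------------------- | -
F | F | F | F |    F    |       F       |    F    |    T     |       T        |    T    |             T              | F
F | F | F | T |    T    |       T       |    T    |    F     |       T        |    T    |             T              | F
F | F | T | F |    F    |       T       |    F    |    T     |       T        |    T    |             T              | F
F | F | T | T |    T    |       F       |    T    |    F     |       T        |    T    |             T              | F
F | T | F | F |    T    |       T       |    T    |    F     |       F        |    T    |             T              | F
F | T | F | T |    T    |       T       |    T    |    F     |       T        |    T    |             T              | F
F | T | T | F |    T    |       F       |    T    |    F     |       F        |    T    |             T              | F
F | T | T | T |    T    |       F       |    T    |    F     |       T        |    T    |             T              | F
T | F | F | F |    F    |       F       |    F    |    T     |       T        |    F    |             T              | F
T | F | F | T |    T    |       T       |    T    |    F     |       T        |    T    |             T              | T
T | F | T | F |    F    |       T       |    F    |    T     |       T        |    F    |             T              | T
T | F | T | T |    T    |       F       |    T    |    F     |       T        |    T    |             T              | F
T | T | F | F |    T    |       T       |    T    |    F     |       F        |    F    |             F              | F
T | T | F | T |    T    |       T       |    T    |    F     |       T        |    T    |             T              | T
T | T | T | F |    T    |       F       |    T    |    F     |       F        |    F    |             F              | F
T | T | T | T |    T    |       F       |    T    |    F     |       T        |    T    |             T              | F
The formula is true on 3 of the 16 rows.

3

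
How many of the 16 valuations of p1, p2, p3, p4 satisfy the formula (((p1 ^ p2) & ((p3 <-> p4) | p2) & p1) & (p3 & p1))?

p1 | p2 | p3 | p4 || φ
F  | F  | F  | F  || F
F  | F  | F  | T  || F
F  | F  | T  | F  || F
F  | F  | T  | T  || F
F  | T  | F  | F  || F
F  | T  | F  | T  || F
F  | T  | T  | F  || F
F  | T  | T  | T  || F
T  | F  | F  | F  || F
T  | F  | F  | T  || F
T  | F  | T  | F  || F
T  | F  | T  | T  || T
T  | T  | F  | F  || F
T  | T  | F  | T  || F
T  | T  | T  | F  || F
T  | T  | T  | T  || F
The formula is true on 1 of the 16 rows.

1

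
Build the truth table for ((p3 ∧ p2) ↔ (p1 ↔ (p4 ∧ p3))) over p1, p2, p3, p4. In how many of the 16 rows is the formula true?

8

p1 | p2 | p3 | p4 | ((p3 ∧ p2) ↔ (p1 ↔ (p4 ∧ p3)))
-- | -- | -- | -- | ------------------------------
1  | 1  | 1  | 1  |               1               
1  | 1  | 1  | 0  |               0               
1  | 1  | 0  | 1  |               1               
1  | 1  | 0  | 0  |               1               
1  | 0  | 1  | 1  |               0               
1  | 0  | 1  | 0  |               1               
1  | 0  | 0  | 1  |               1               
1  | 0  | 0  | 0  |               1               
0  | 1  | 1  | 1  |               0               
0  | 1  | 1  | 0  |               1               
0  | 1  | 0  | 1  |               0               
0  | 1  | 0  | 0  |               0               
0  | 0  | 1  | 1  |               1               
0  | 0  | 1  | 0  |               0               
0  | 0  | 0  | 1  |               0               
0  | 0  | 0  | 0  |               0               
The formula is true on 8 of the 16 rows.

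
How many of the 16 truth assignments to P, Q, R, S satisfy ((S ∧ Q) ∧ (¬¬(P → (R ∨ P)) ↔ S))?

  P   |   Q   |   R   |   S   | (S ∧ Q) | (R ∨ P) | (P → (R ∨ P)) | ¬(P → (R ∨ P)) | ¬¬(P → (R ∨ P)) | (¬¬(P → (R ∨ P)) ↔ S) |   φ  
----- | ----- | ----- | ----- | ------- | ------- | ------------- | -------------- | --------------- | --------------------- | -----
False | False | False | False |  False  |  False  |      True     |     False      |       True      |         False         | False
False | False | False |  True |  False  |  False  |      True     |     False      |       True      |          True         | False
False | False |  True | False |  False  |   True  |      True     |     False      |       True      |         False         | False
False | False |  True |  True |  False  |   True  |      True     |     False      |       True      |          True         | False
False |  True | False | False |  False  |  False  |      True     |     False      |       True      |         False         | False
False |  True | False |  True |   True  |  False  |      True     |     False      |       True      |          True         |  True
False |  True |  True | False |  False  |   True  |      True     |     False      |       True      |         False         | False
False |  True |  True |  True |   True  |   True  |      True     |     False      |       True      |          True         |  True
 True | False | False | False |  False  |   True  |      True     |     False      |       True      |         False         | False
 True | False | False |  True |  False  |   True  |      True     |     False      |       True      |          True         | False
 True | False |  True | False |  False  |   True  |      True     |     False      |       True      |         False         | False
 True | False |  True |  True |  False  |   True  |      True     |     False      |       True      |          True         | False
 True |  True | False | False |  False  |   True  |      True     |     False      |       True      |         False         | False
 True |  True | False |  True |   True  |   True  |      True     |     False      |       True      |          True         |  True
 True |  True |  True | False |  False  |   True  |      True     |     False      |       True      |         False         | False
 True |  True |  True |  True |   True  |   True  |      True     |     False      |       True      |          True         |  True
The formula is true on 4 of the 16 rows.

4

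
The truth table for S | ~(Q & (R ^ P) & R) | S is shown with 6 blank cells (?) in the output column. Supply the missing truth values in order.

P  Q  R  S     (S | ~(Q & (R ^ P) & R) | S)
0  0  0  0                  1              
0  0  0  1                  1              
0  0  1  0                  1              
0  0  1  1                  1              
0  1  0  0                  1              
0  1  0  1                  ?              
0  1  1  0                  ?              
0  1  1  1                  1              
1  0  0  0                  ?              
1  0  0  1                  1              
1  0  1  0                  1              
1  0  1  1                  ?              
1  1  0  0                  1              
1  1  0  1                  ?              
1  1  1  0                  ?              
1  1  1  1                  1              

Row P=0, Q=1, R=0, S=1: ~(Q & (R ^ P) & R) = 1, so (S | ~(Q & (R ^ P) & R) | S) = 1.
Row P=0, Q=1, R=1, S=0: ~(Q & (R ^ P) & R) = 0, so (S | ~(Q & (R ^ P) & R) | S) = 0.
Row P=1, Q=0, R=0, S=0: ~(Q & (R ^ P) & R) = 1, so (S | ~(Q & (R ^ P) & R) | S) = 1.
Row P=1, Q=0, R=1, S=1: ~(Q & (R ^ P) & R) = 1, so (S | ~(Q & (R ^ P) & R) | S) = 1.
Row P=1, Q=1, R=0, S=1: ~(Q & (R ^ P) & R) = 1, so (S | ~(Q & (R ^ P) & R) | S) = 1.
Row P=1, Q=1, R=1, S=0: ~(Q & (R ^ P) & R) = 1, so (S | ~(Q & (R ^ P) & R) | S) = 1.

1, 0, 1, 1, 1, 1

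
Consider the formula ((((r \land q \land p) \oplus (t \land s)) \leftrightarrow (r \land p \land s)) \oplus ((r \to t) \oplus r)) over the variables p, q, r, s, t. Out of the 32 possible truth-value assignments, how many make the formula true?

10

  p   |   q   |   r   |   s   |   t   |   φ  
----- | ----- | ----- | ----- | ----- | -----
False | False | False | False | False | False
False | False | False | False |  True | False
False | False | False |  True | False | False
False | False | False |  True |  True |  True
False | False |  True | False | False | False
False | False |  True | False |  True |  True
False | False |  True |  True | False | False
False | False |  True |  True |  True | False
False |  True | False | False | False | False
False |  True | False | False |  True | False
False |  True | False |  True | False | False
False |  True | False |  True |  True |  True
False |  True |  True | False | False | False
False |  True |  True | False |  True |  True
False |  True |  True |  True | False | False
False |  True |  True |  True |  True | False
 True | False | False | False | False | False
 True | False | False | False |  True | False
 True | False | False |  True | False | False
 True | False | False |  True |  True |  True
 True | False |  True | False | False | False
 True | False |  True | False |  True |  True
 True | False |  True |  True | False |  True
 True | False |  True |  True |  True |  True
 True |  True | False | False | False | False
 True |  True | False | False |  True | False
 True |  True | False |  True | False | False
 True |  True | False |  True |  True |  True
 True |  True |  True | False | False |  True
 True |  True |  True | False |  True | False
 True |  True |  True |  True | False | False
 True |  True |  True |  True |  True | False
The formula is true on 10 of the 32 rows.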